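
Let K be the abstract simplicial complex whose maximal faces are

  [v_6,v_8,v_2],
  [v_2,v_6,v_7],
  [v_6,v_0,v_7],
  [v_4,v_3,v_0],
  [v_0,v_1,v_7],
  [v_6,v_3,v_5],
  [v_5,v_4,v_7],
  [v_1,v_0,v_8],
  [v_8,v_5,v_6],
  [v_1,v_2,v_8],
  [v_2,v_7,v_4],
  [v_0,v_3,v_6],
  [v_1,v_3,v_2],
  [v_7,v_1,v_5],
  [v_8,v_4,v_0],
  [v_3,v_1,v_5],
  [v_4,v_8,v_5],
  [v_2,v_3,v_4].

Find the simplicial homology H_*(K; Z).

H_0 = Z,  H_1 = Z^2,  H_2 = Z.

Fix the vertex order v_0 < v_1 < v_2 < v_3 < v_4 < v_5 < v_6 < v_7 < v_8 and write every simplex with vertices in increasing order. Then dim K = 2 and the simplices of K are:

  0-simplices (9): [v_0], [v_1], [v_2], [v_3], [v_4], [v_5], [v_6], [v_7], [v_8]
  1-simplices (27): (27 of them)
  2-simplices (18): (18 of them)

Hence C_0 ≅ Z^9, C_1 ≅ Z^27, C_2 ≅ Z^18.

∂_1: C_1 → C_0 sends each edge [p,q] (with p < q) to q − p. For instance
  ∂[v_1,v_8] = [v_8] − [v_1].
As a 9×27 matrix over Z this has rank 8, with invariant factors (1,1,1,1,1,1,1,1).

Boundary ∂_2: C_2 → C_1 acts by ∂[p,q,r] = [q,r] − [p,r] + [p,q]. For instance
  ∂[v_4,v_5,v_8] = [v_5,v_8] − [v_4,v_8] + [v_4,v_5],
  ∂[v_1,v_5,v_7] = [v_5,v_7] − [v_1,v_7] + [v_1,v_5].
As a 27×18 matrix over Z this has rank 17, with invariant factors (1,1,1,1,1,1,1,1,1,1,1,1,1,1,1,1,1).

Now H_k = ker ∂_k / im ∂_{k+1}, so:

  H_0: rank C_0 − rank ∂_1 = 9 − 8 = 1, and the invariant factors of ∂_1 are all 1, so H_0 = Z.
  H_1: rank ker ∂_1 − rank ∂_2 = (27 − 8) − 17 = 2, and the invariant factors of ∂_2 are all 1, so H_1 = Z^2.
  H_2: rank ker ∂_2 − rank ∂_3 = (18 − 17) − 0 = 1, and there is no ∂_3, so H_2 = Z.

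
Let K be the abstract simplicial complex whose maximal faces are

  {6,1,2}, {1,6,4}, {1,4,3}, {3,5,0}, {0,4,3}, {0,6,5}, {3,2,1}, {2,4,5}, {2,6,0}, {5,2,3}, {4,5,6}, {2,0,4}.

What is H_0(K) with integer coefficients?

H_0 = Z.

Order the vertices as 0 < 1 < 2 < 3 < 4 < 5 < 6. Listing each simplex with vertices in this order, K has dimension 2 with simplices:

  0-simplices (7): [0], [1], [2], [3], [4], [5], [6]
  1-simplices (18): [0,2], [0,3], [0,4], [0,5], [0,6], [1,2], [1,3], [1,4], [1,6], [2,3], [2,4], [2,5], [2,6], [3,4], [3,5], [4,5], [4,6], [5,6]
  2-simplices (12): [0,2,4], [0,2,6], [0,3,4], [0,3,5], [0,5,6], [1,2,3], [1,2,6], [1,3,4], [1,4,6], [2,3,5], [2,4,5], [4,5,6]

so the chain groups are C_0 ≅ Z^7, C_1 ≅ Z^18, C_2 ≅ Z^12.

The boundary map ∂_1: C_1 → C_0 maps an edge to its endpoints' difference, ∂[p,q] = q − p. For instance
  ∂[1,2] = [2] − [1].
The 7×18 boundary matrix has rank 6 and Smith normal form diag(1,1,1,1,1,1).

The boundary map ∂_2: C_2 → C_1 maps a triangle to the signed sum of its edges. For instance
  ∂[1,2,3] = [2,3] − [1,3] + [1,2],
  ∂[0,2,6] = [2,6] − [0,6] + [0,2].
This gives a 18×12 integer matrix of rank 12; reducing to Smith normal form yields diagonal entries (1,1,1,1,1,1,1,1,1,1,1,2).

From H_k ≅ ker(∂_k) / im(∂_{k+1}) we obtain:

  H_0: rank C_0 − rank ∂_1 = 7 − 6 = 1, and the invariant factors of ∂_1 are all 1, so H_0 ≅ Z.

(K is a triangulation of the real projective plane RP^2.)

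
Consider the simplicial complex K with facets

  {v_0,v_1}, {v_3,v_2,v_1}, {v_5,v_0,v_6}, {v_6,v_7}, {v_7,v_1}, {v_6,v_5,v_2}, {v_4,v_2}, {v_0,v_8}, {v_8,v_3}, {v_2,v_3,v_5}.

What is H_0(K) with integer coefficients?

Order the vertices as v_0 < v_1 < v_2 < v_3 < v_4 < v_5 < v_6 < v_7 < v_8. Listing each simplex with vertices in this order, K has dimension 2 with simplices:

  0-simplices (9): [v_0], [v_1], [v_2], [v_3], [v_4], [v_5], [v_6], [v_7], [v_8]
  1-simplices (15): (15 of them)
  2-simplices (4): [v_0,v_5,v_6], [v_1,v_2,v_3], [v_2,v_3,v_5], [v_2,v_5,v_6]

giving chain groups C_0 ≅ Z^9, C_1 ≅ Z^15, C_2 ≅ Z^4.

The boundary map ∂_1: C_1 → C_0 sends each edge [p,q] (with p < q) to q − p.
As a 9×15 matrix over Z this has rank 8, with invariant factors (1,1,1,1,1,1,1,1).

Boundary ∂_2: C_2 → C_1 maps a triangle to the signed sum of its edges. For instance
  ∂[v_2,v_5,v_6] = [v_5,v_6] − [v_2,v_6] + [v_2,v_5],
  ∂[v_0,v_5,v_6] = [v_5,v_6] − [v_0,v_6] + [v_0,v_5].
This gives a 15×4 integer matrix of rank 4; reducing to Smith normal form yields diagonal entries (1,1,1,1).

Reading off H_k = ker ∂_k / im ∂_{k+1}:

  H_0: rank C_0 − rank ∂_1 = 9 − 8 = 1, and the invariant factors of ∂_1 are all 1, so H_0 = Z.

H_0 = Z.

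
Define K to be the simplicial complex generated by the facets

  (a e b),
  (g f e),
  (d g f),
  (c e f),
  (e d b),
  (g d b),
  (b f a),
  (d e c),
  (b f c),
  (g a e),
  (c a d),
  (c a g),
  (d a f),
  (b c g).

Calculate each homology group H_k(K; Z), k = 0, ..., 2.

H_0 = Z,  H_1 = Z^2,  H_2 = Z.

Order the vertices as a < b < c < d < e < f < g. Listing each simplex with vertices in this order, K has dimension 2 with simplices:

  0-simplices (7): a, b, c, d, e, f, g
  1-simplices (21): ab, ac, ad, ae, af, ag, bc, bd, be, bf, bg, cd, ce, cf, cg, de, df, dg, ef, eg, fg
  2-simplices (14): abe, abf, acd, acg, adf, aeg, bcf, bcg, bde, bdg, cde, cef, dfg, efg

so the chain groups are C_0 ≅ Z^7, C_1 ≅ Z^21, C_2 ≅ Z^14.

The boundary map ∂_1: C_1 → C_0 maps an edge to its endpoints' difference, ∂[p,q] = q − p.
This gives a 7×21 integer matrix of rank 6; reducing to Smith normal form yields diagonal entries (1,1,1,1,1,1).

∂_2: C_2 → C_1 acts by ∂[p,q,r] = [q,r] − [p,r] + [p,q]. For instance
  ∂dfg = fg − dg + df,
  ∂adf = df − af + ad.
The 21×14 boundary matrix has rank 13 and Smith normal form diag(1,1,1,1,1,1,1,1,1,1,1,1,1).

Computing H_k = (kernel of ∂_k) / (image of ∂_{k+1}):

  H_0: rank C_0 − rank ∂_1 = 7 − 6 = 1, and the invariant factors of ∂_1 are all 1, so H_0 = Z.
  H_1: rank ker ∂_1 − rank ∂_2 = (21 − 6) − 13 = 2, and the invariant factors of ∂_2 are all 1, so H_1 = Z^2.
  H_2: rank ker ∂_2 − rank ∂_3 = (14 − 13) − 0 = 1, and there is no ∂_3, so H_2 = Z.

As a check, the Euler characteristic is 7 − 21 + 14 = 0, which agrees with 1 − 2 + 1 = 0.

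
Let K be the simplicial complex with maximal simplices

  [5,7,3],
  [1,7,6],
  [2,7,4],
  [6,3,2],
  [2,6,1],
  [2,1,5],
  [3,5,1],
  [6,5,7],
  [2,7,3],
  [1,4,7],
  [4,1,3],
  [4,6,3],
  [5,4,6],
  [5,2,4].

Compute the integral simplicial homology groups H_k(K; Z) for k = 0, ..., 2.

Order the vertices as 1 < 2 < 3 < 4 < 5 < 6 < 7. Listing each simplex with vertices in this order, K has dimension 2 with simplices:

  0-simplices (7): [1], [2], [3], [4], [5], [6], [7]
  1-simplices (21): [1,2], [1,3], [1,4], [1,5], [1,6], [1,7], [2,3], [2,4], [2,5], [2,6], [2,7], [3,4], [3,5], [3,6], [3,7], [4,5], [4,6], [4,7], [5,6], [5,7], [6,7]
  2-simplices (14): [1,2,5], [1,2,6], [1,3,4], [1,3,5], [1,4,7], [1,6,7], [2,3,6], [2,3,7], [2,4,5], [2,4,7], [3,4,6], [3,5,7], [4,5,6], [5,6,7]

Hence C_0 ≅ Z^7, C_1 ≅ Z^21, C_2 ≅ Z^14.

The boundary map ∂_1: C_1 → C_0 maps an edge to its endpoints' difference, ∂[p,q] = q − p.
The resulting 7×21 matrix has rank 6, and its Smith normal form has invariant factors (1,1,1,1,1,1).

The boundary map ∂_2: C_2 → C_1 acts by ∂[p,q,r] = [q,r] − [p,r] + [p,q]. For instance
  ∂[1,3,5] = [3,5] − [1,5] + [1,3],
  ∂[2,4,7] = [4,7] − [2,7] + [2,4].
As a 21×14 matrix over Z this has rank 13, with invariant factors (1,1,1,1,1,1,1,1,1,1,1,1,1).

From H_k ≅ ker(∂_k) / im(∂_{k+1}) we obtain:

  H_0: rank C_0 − rank ∂_1 = 7 − 6 = 1, and the invariant factors of ∂_1 are all 1, so H_0 ≅ Z.
  H_1: rank ker ∂_1 − rank ∂_2 = (21 − 6) − 13 = 2, and the invariant factors of ∂_2 are all 1, so H_1 ≅ Z^2.
  H_2: rank ker ∂_2 − rank ∂_3 = (14 − 13) − 0 = 1, and there is no ∂_3, so H_2 ≅ Z.

H_0 ≅ Z,  H_1 ≅ Z^2,  H_2 ≅ Z.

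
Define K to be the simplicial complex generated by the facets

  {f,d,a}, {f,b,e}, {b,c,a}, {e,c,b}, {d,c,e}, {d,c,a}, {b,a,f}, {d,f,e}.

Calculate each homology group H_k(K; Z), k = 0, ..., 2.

Fix the vertex order a < b < c < d < e < f and write every simplex with vertices in increasing order. Then dim K = 2 and the simplices of K are:

  0-simplices (6): a, b, c, d, e, f
  1-simplices (12): ab, ac, ad, af, bc, be, bf, cd, ce, de, df, ef
  2-simplices (8): abc, abf, acd, adf, bce, bef, cde, def

so the chain groups are C_0 ≅ Z^6, C_1 ≅ Z^12, C_2 ≅ Z^8.

The boundary map ∂_1: C_1 → C_0 is given by ∂[p,q] = [q] − [p]. For instance
  ∂ad = d − a.
The resulting 6×12 matrix has rank 5, and its Smith normal form has invariant factors (1,1,1,1,1).

The boundary map ∂_2: C_2 → C_1 acts by ∂[p,q,r] = [q,r] − [p,r] + [p,q]. For instance
  ∂adf = df − af + ad,
  ∂abf = bf − af + ab.
As a 12×8 matrix over Z this has rank 7, with invariant factors (1,1,1,1,1,1,1).

Now H_k = ker ∂_k / im ∂_{k+1}, so:

  H_0: rank C_0 − rank ∂_1 = 6 − 5 = 1, and the invariant factors of ∂_1 are all 1, so H_0 ≅ Z.
  H_1: rank ker ∂_1 − rank ∂_2 = (12 − 5) − 7 = 0, and the invariant factors of ∂_2 are all 1, so H_1 ≅ 0.
  H_2: rank ker ∂_2 − rank ∂_3 = (8 − 7) − 0 = 1, and there is no ∂_3, so H_2 ≅ Z.

As a check, the Euler characteristic is 6 − 12 + 8 = 2, which agrees with 1 − 0 + 1 = 2.

H_0 ≅ Z,  H_1 = 0,  H_2 ≅ Z.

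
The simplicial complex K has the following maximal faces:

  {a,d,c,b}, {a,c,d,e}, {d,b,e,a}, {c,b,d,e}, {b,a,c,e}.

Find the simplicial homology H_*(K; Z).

H_0 ≅ Z,  H_1 = 0,  H_2 = 0,  H_3 ≅ Z.

We work with the vertex ordering a < b < c < d < e. The simplices of K, each written with vertices in increasing order, are:

  0-simplices (5): a, b, c, d, e
  1-simplices (10): ab, ac, ad, ae, bc, bd, be, cd, ce, de
  2-simplices (10): abc, abd, abe, acd, ace, ade, bcd, bce, bde, cde
  3-simplices (5): abcd, abce, abde, acde, bcde

Hence C_0 ≅ Z^5, C_1 ≅ Z^10, C_2 ≅ Z^10, C_3 ≅ Z^5.

The boundary map ∂_1: C_1 → C_0 sends each edge [p,q] (with p < q) to q − p. For instance
  ∂bc = c − b.
As a 5×10 matrix over Z this has rank 4, with invariant factors (1,1,1,1).

∂_2: C_2 → C_1 sends each 2-simplex [p,q,r] to [q,r] − [p,r] + [p,q]. For instance
  ∂cde = de − ce + cd,
  ∂abd = bd − ad + ab.
The 10×10 boundary matrix has rank 6 and Smith normal form diag(1,1,1,1,1,1).

Boundary ∂_3: C_3 → C_2 sends each 3-simplex σ to the alternating sum Σ_i (−1)^i (σ with its i-th vertex removed). For instance
  ∂acde = cde − ade + ace − acd,
  ∂abde = bde − ade + abe − abd.
This gives a 10×5 integer matrix of rank 4; reducing to Smith normal form yields diagonal entries (1,1,1,1).

Reading off H_k = ker ∂_k / im ∂_{k+1}:

  H_0: rank C_0 − rank ∂_1 = 5 − 4 = 1, and the invariant factors of ∂_1 are all 1, so H_0 = Z.
  H_1: rank ker ∂_1 − rank ∂_2 = (10 − 4) − 6 = 0, and the invariant factors of ∂_2 are all 1, so H_1 = 0.
  H_2: rank ker ∂_2 − rank ∂_3 = (10 − 6) − 4 = 0, and the invariant factors of ∂_3 are all 1, so H_2 = 0.
  H_3: rank ker ∂_3 − rank ∂_4 = (5 − 4) − 0 = 1, and there is no ∂_4, so H_3 = Z.

As a check, the Euler characteristic is 5 − 10 + 10 − 5 = 0, which agrees with 1 − 0 + 0 − 1 = 0.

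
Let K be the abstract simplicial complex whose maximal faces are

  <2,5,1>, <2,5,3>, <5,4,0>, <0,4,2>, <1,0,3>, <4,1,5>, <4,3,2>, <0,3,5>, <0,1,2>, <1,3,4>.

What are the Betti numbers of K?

Fix the vertex order 0 < 1 < 2 < 3 < 4 < 5 and write every simplex with vertices in increasing order. Then dim K = 2 and the simplices of K are:

  0-simplices (6): [0], [1], [2], [3], [4], [5]
  1-simplices (15): [0,1], [0,2], [0,3], [0,4], [0,5], [1,2], [1,3], [1,4], [1,5], [2,3], [2,4], [2,5], [3,4], [3,5], [4,5]
  2-simplices (10): [0,1,2], [0,1,3], [0,2,4], [0,3,5], [0,4,5], [1,2,5], [1,3,4], [1,4,5], [2,3,4], [2,3,5]

Hence C_0 ≅ Z^6, C_1 ≅ Z^15, C_2 ≅ Z^10.

∂_1: C_1 → C_0 maps an edge to its endpoints' difference, ∂[p,q] = q − p.
This gives a 6×15 integer matrix of rank 5; reducing to Smith normal form yields diagonal entries (1,1,1,1,1).

The boundary map ∂_2: C_2 → C_1 maps a triangle to the signed sum of its edges. For instance
  ∂[1,4,5] = [4,5] − [1,5] + [1,4],
  ∂[0,2,4] = [2,4] − [0,4] + [0,2].
As a 15×10 matrix over Z this has rank 10, with invariant factors (1,1,1,1,1,1,1,1,1,2).

From H_k ≅ ker(∂_k) / im(∂_{k+1}) we obtain:

  H_0: rank C_0 − rank ∂_1 = 6 − 5 = 1, and the invariant factors of ∂_1 are all 1, so H_0 ≅ Z.
  H_1: rank ker ∂_1 − rank ∂_2 = (15 − 5) − 10 = 0, and ∂_2 has invariant factor 2 > 1, so H_1 ≅ Z_2.
  H_2: rank ker ∂_2 − rank ∂_3 = (10 − 10) − 0 = 0, and there is no ∂_3, so H_2 ≅ 0.

As a check, the Euler characteristic is 6 − 15 + 10 = 1, which agrees with 1 − 0 + 0 = 1.
(K is a triangulation of the real projective plane RP^2.)

Hence the Betti numbers are b_0 = 1, b_1 = 0, b_2 = 0.

b_0 = 1, b_1 = 0, b_2 = 0.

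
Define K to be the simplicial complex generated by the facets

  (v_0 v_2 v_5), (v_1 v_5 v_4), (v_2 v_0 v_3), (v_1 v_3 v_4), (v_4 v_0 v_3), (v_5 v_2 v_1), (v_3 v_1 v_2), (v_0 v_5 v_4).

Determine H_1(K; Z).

H_1 ≅ 0.

Fix the vertex order v_0 < v_1 < v_2 < v_3 < v_4 < v_5 and write every simplex with vertices in increasing order. Then dim K = 2 and the simplices of K are:

  0-simplices (6): [v_0], [v_1], [v_2], [v_3], [v_4], [v_5]
  1-simplices (12): [v_0,v_2], [v_0,v_3], [v_0,v_4], [v_0,v_5], [v_1,v_2], [v_1,v_3], [v_1,v_4], [v_1,v_5], [v_2,v_3], [v_2,v_5], [v_3,v_4], [v_4,v_5]
  2-simplices (8): [v_0,v_2,v_3], [v_0,v_2,v_5], [v_0,v_3,v_4], [v_0,v_4,v_5], [v_1,v_2,v_3], [v_1,v_2,v_5], [v_1,v_3,v_4], [v_1,v_4,v_5]

giving chain groups C_0 ≅ Z^6, C_1 ≅ Z^12, C_2 ≅ Z^8.

Boundary ∂_1: C_1 → C_0 is given by ∂[p,q] = [q] − [p]. For instance
  ∂[v_2,v_5] = [v_5] − [v_2].
The resulting 6×12 matrix has rank 5, and its Smith normal form has invariant factors (1,1,1,1,1).

∂_2: C_2 → C_1 sends each 2-simplex [p,q,r] to [q,r] − [p,r] + [p,q]. For instance
  ∂[v_0,v_3,v_4] = [v_3,v_4] − [v_0,v_4] + [v_0,v_3],
  ∂[v_0,v_2,v_5] = [v_2,v_5] − [v_0,v_5] + [v_0,v_2].
The resulting 12×8 matrix has rank 7, and its Smith normal form has invariant factors (1,1,1,1,1,1,1).

From H_k ≅ ker(∂_k) / im(∂_{k+1}) we obtain:

  H_1: rank ker ∂_1 − rank ∂_2 = (12 − 5) − 7 = 0, and the invariant factors of ∂_2 are all 1, so H_1 = 0.

(K is a triangulation of the 2-sphere S^2.)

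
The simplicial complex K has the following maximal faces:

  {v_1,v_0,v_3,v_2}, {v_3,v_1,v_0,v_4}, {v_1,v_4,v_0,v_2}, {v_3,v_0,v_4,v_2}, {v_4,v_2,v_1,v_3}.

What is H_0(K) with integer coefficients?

We work with the vertex ordering v_0 < v_1 < v_2 < v_3 < v_4. The simplices of K, each written with vertices in increasing order, are:

  0-simplices (5): [v_0], [v_1], [v_2], [v_3], [v_4]
  1-simplices (10): [v_0,v_1], [v_0,v_2], [v_0,v_3], [v_0,v_4], [v_1,v_2], [v_1,v_3], [v_1,v_4], [v_2,v_3], [v_2,v_4], [v_3,v_4]
  2-simplices (10): [v_0,v_1,v_2], [v_0,v_1,v_3], [v_0,v_1,v_4], [v_0,v_2,v_3], [v_0,v_2,v_4], [v_0,v_3,v_4], [v_1,v_2,v_3], [v_1,v_2,v_4], [v_1,v_3,v_4], [v_2,v_3,v_4]
  3-simplices (5): [v_0,v_1,v_2,v_3], [v_0,v_1,v_2,v_4], [v_0,v_1,v_3,v_4], [v_0,v_2,v_3,v_4], [v_1,v_2,v_3,v_4]

Hence C_0 ≅ Z^5, C_1 ≅ Z^10, C_2 ≅ Z^10, C_3 ≅ Z^5.

Boundary ∂_1: C_1 → C_0 sends each edge [p,q] (with p < q) to q − p. For instance
  ∂[v_1,v_4] = [v_4] − [v_1].
The resulting 5×10 matrix has rank 4, and its Smith normal form has invariant factors (1,1,1,1).

Boundary ∂_2: C_2 → C_1 acts by ∂[p,q,r] = [q,r] − [p,r] + [p,q]. For instance
  ∂[v_0,v_2,v_3] = [v_2,v_3] − [v_0,v_3] + [v_0,v_2],
  ∂[v_1,v_3,v_4] = [v_3,v_4] − [v_1,v_4] + [v_1,v_3].
As a 10×10 matrix over Z this has rank 6, with invariant factors (1,1,1,1,1,1).

The boundary map ∂_3: C_3 → C_2 sends each 3-simplex σ to the alternating sum Σ_i (−1)^i (σ with its i-th vertex removed). For instance
  ∂[v_1,v_2,v_3,v_4] = [v_2,v_3,v_4] − [v_1,v_3,v_4] + [v_1,v_2,v_4] − [v_1,v_2,v_3],
  ∂[v_0,v_1,v_2,v_3] = [v_1,v_2,v_3] − [v_0,v_2,v_3] + [v_0,v_1,v_3] − [v_0,v_1,v_2].
The resulting 10×5 matrix has rank 4, and its Smith normal form has invariant factors (1,1,1,1).

Computing H_k = (kernel of ∂_k) / (image of ∂_{k+1}):

  H_0: rank C_0 − rank ∂_1 = 5 − 4 = 1, and the invariant factors of ∂_1 are all 1, so H_0 = Z.

(K is a triangulation of the 3-sphere S^3.)

H_0 ≅ Z.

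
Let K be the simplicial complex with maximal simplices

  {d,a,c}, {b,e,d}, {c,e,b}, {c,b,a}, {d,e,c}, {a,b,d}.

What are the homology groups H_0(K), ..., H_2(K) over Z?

H_0 ≅ Z,  H_1 = 0,  H_2 ≅ Z.

Fix the vertex order a < b < c < d < e and write every simplex with vertices in increasing order. Then dim K = 2 and the simplices of K are:

  0-simplices (5): a, b, c, d, e
  1-simplices (9): ab, ac, ad, bc, bd, be, cd, ce, de
  2-simplices (6): abc, abd, acd, bce, bde, cde

so the chain groups are C_0 ≅ Z^5, C_1 ≅ Z^9, C_2 ≅ Z^6.

Boundary ∂_1: C_1 → C_0 is given by ∂[p,q] = [q] − [p].
This gives a 5×9 integer matrix of rank 4; reducing to Smith normal form yields diagonal entries (1,1,1,1).

Boundary ∂_2: C_2 → C_1 acts by ∂[p,q,r] = [q,r] − [p,r] + [p,q]. For instance
  ∂abc = bc − ac + ab,
  ∂acd = cd − ad + ac.
This gives a 9×6 integer matrix of rank 5; reducing to Smith normal form yields diagonal entries (1,1,1,1,1).

Now H_k = ker ∂_k / im ∂_{k+1}, so:

  H_0: rank C_0 − rank ∂_1 = 5 − 4 = 1, and the invariant factors of ∂_1 are all 1, so H_0 ≅ Z.
  H_1: rank ker ∂_1 − rank ∂_2 = (9 − 4) − 5 = 0, and the invariant factors of ∂_2 are all 1, so H_1 ≅ 0.
  H_2: rank ker ∂_2 − rank ∂_3 = (6 − 5) − 0 = 1, and there is no ∂_3, so H_2 ≅ Z.

(K is a triangulation of the 2-sphere S^2.)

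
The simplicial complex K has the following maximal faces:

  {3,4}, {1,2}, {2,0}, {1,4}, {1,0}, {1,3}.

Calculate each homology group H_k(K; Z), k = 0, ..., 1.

We work with the vertex ordering 0 < 1 < 2 < 3 < 4. The simplices of K, each written with vertices in increasing order, are:

  0-simplices (5): [0], [1], [2], [3], [4]
  1-simplices (6): [0,1], [0,2], [1,2], [1,3], [1,4], [3,4]

giving chain groups C_0 ≅ Z^5, C_1 ≅ Z^6.

Boundary ∂_1: C_1 → C_0 maps an edge to its endpoints' difference, ∂[p,q] = q − p.
As a 5×6 matrix over Z this has rank 4, with invariant factors (1,1,1,1).

Computing H_k = (kernel of ∂_k) / (image of ∂_{k+1}):

  H_0: rank C_0 − rank ∂_1 = 5 − 4 = 1, and the invariant factors of ∂_1 are all 1, so H_0 ≅ Z.
  H_1: rank ker ∂_1 − rank ∂_2 = (6 − 4) − 0 = 2, and there is no ∂_2, so H_1 ≅ Z^2.

H_0 = Z,  H_1 = Z^2.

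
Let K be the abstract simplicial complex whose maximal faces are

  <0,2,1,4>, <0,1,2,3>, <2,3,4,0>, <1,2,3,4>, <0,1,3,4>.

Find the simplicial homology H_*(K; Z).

Fix the vertex order 0 < 1 < 2 < 3 < 4 and write every simplex with vertices in increasing order. Then dim K = 3 and the simplices of K are:

  0-simplices (5): [0], [1], [2], [3], [4]
  1-simplices (10): [0,1], [0,2], [0,3], [0,4], [1,2], [1,3], [1,4], [2,3], [2,4], [3,4]
  2-simplices (10): [0,1,2], [0,1,3], [0,1,4], [0,2,3], [0,2,4], [0,3,4], [1,2,3], [1,2,4], [1,3,4], [2,3,4]
  3-simplices (5): [0,1,2,3], [0,1,2,4], [0,1,3,4], [0,2,3,4], [1,2,3,4]

giving chain groups C_0 ≅ Z^5, C_1 ≅ Z^10, C_2 ≅ Z^10, C_3 ≅ Z^5.

Boundary ∂_1: C_1 → C_0 maps an edge to its endpoints' difference, ∂[p,q] = q − p. For instance
  ∂[0,1] = [1] − [0].
The resulting 5×10 matrix has rank 4, and its Smith normal form has invariant factors (1,1,1,1).

Boundary ∂_2: C_2 → C_1 maps a triangle to the signed sum of its edges. For instance
  ∂[0,1,2] = [1,2] − [0,2] + [0,1],
  ∂[2,3,4] = [3,4] − [2,4] + [2,3].
The 10×10 boundary matrix has rank 6 and Smith normal form diag(1,1,1,1,1,1).

The boundary map ∂_3: C_3 → C_2 sends each 3-simplex σ to the alternating sum Σ_i (−1)^i (σ with its i-th vertex removed). For instance
  ∂[0,2,3,4] = [2,3,4] − [0,3,4] + [0,2,4] − [0,2,3],
  ∂[0,1,2,4] = [1,2,4] − [0,2,4] + [0,1,4] − [0,1,2].
As a 10×5 matrix over Z this has rank 4, with invariant factors (1,1,1,1).

Computing H_k = (kernel of ∂_k) / (image of ∂_{k+1}):

  H_0: rank C_0 − rank ∂_1 = 5 − 4 = 1, and the invariant factors of ∂_1 are all 1, so H_0 ≅ Z.
  H_1: rank ker ∂_1 − rank ∂_2 = (10 − 4) − 6 = 0, and the invariant factors of ∂_2 are all 1, so H_1 ≅ 0.
  H_2: rank ker ∂_2 − rank ∂_3 = (10 − 6) − 4 = 0, and the invariant factors of ∂_3 are all 1, so H_2 ≅ 0.
  H_3: rank ker ∂_3 − rank ∂_4 = (5 − 4) − 0 = 1, and there is no ∂_4, so H_3 ≅ Z.

H_0 ≅ Z,  H_1 = 0,  H_2 = 0,  H_3 ≅ Z.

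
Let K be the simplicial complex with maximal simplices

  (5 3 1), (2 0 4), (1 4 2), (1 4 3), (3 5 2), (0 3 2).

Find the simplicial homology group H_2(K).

K has 6 vertices, 12 edges, 6 triangles.
rank ∂_2 = 6, rank ∂_3 = 0 ⇒ b_2 = 6 − 6 − 0 = 0. So H_2 = 0.

H_2 = 0.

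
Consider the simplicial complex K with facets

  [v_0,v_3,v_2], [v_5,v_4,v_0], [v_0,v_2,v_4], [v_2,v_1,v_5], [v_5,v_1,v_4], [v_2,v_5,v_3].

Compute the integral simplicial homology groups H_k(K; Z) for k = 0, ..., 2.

H_0 ≅ Z,  H_1 ≅ Z,  H_2 = 0.

Fix the vertex order v_0 < v_1 < v_2 < v_3 < v_4 < v_5 and write every simplex with vertices in increasing order. Then dim K = 2 and the simplices of K are:

  0-simplices (6): [v_0], [v_1], [v_2], [v_3], [v_4], [v_5]
  1-simplices (12): [v_0,v_2], [v_0,v_3], [v_0,v_4], [v_0,v_5], [v_1,v_2], [v_1,v_4], [v_1,v_5], [v_2,v_3], [v_2,v_4], [v_2,v_5], [v_3,v_5], [v_4,v_5]
  2-simplices (6): [v_0,v_2,v_3], [v_0,v_2,v_4], [v_0,v_4,v_5], [v_1,v_2,v_5], [v_1,v_4,v_5], [v_2,v_3,v_5]

Hence C_0 ≅ Z^6, C_1 ≅ Z^12, C_2 ≅ Z^6.

Boundary ∂_1: C_1 → C_0 is given by ∂[p,q] = [q] − [p]. For instance
  ∂[v_1,v_4] = [v_4] − [v_1].
The resulting 6×12 matrix has rank 5, and its Smith normal form has invariant factors (1,1,1,1,1).

∂_2: C_2 → C_1 acts by ∂[p,q,r] = [q,r] − [p,r] + [p,q]. For instance
  ∂[v_0,v_4,v_5] = [v_4,v_5] − [v_0,v_5] + [v_0,v_4],
  ∂[v_1,v_4,v_5] = [v_4,v_5] − [v_1,v_5] + [v_1,v_4].
This gives a 12×6 integer matrix of rank 6; reducing to Smith normal form yields diagonal entries (1,1,1,1,1,1).

Computing H_k = (kernel of ∂_k) / (image of ∂_{k+1}):

  H_0: rank C_0 − rank ∂_1 = 6 − 5 = 1, and the invariant factors of ∂_1 are all 1, so H_0 = Z.
  H_1: rank ker ∂_1 − rank ∂_2 = (12 − 5) − 6 = 1, and the invariant factors of ∂_2 are all 1, so H_1 = Z.
  H_2: rank ker ∂_2 − rank ∂_3 = (6 − 6) − 0 = 0, and there is no ∂_3, so H_2 = 0.

(K is a triangulation of the cylinder S^1 x I.)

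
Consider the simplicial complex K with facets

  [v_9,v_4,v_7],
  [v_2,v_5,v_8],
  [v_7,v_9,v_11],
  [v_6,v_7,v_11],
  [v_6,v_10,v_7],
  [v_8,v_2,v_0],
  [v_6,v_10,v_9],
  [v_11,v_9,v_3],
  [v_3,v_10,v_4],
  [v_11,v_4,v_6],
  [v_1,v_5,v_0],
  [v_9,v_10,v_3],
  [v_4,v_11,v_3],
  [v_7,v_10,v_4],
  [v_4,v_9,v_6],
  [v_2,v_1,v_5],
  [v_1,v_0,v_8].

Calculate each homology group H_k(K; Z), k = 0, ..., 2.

H_0 = Z^2,  H_1 = Z ⊕ Z/2Z,  H_2 = 0.

Fix the vertex order v_0 < v_1 < v_2 < v_3 < v_4 < v_5 < v_6 < v_7 < v_8 < v_9 < v_10 < v_11 and write every simplex with vertices in increasing order. Then dim K = 2 and the simplices of K are:

  0-simplices (12): [v_0], [v_1], [v_2], [v_3], [v_4], [v_5], [v_6], [v_7], [v_8], [v_9], [v_10], [v_11]
  1-simplices (28): (28 of them)
  2-simplices (17): (17 of them)

so the chain groups are C_0 ≅ Z^12, C_1 ≅ Z^28, C_2 ≅ Z^17.

The boundary map ∂_1: C_1 → C_0 maps an edge to its endpoints' difference, ∂[p,q] = q − p.
As a 12×28 matrix over Z this has rank 10, with invariant factors (1,1,1,1,1,1,1,1,1,1).

Boundary ∂_2: C_2 → C_1 maps a triangle to the signed sum of its edges. For instance
  ∂[v_4,v_6,v_11] = [v_6,v_11] − [v_4,v_11] + [v_4,v_6],
  ∂[v_2,v_5,v_8] = [v_5,v_8] − [v_2,v_8] + [v_2,v_5].
The resulting 28×17 matrix has rank 17, and its Smith normal form has invariant factors (1,1,1,1,1,1,1,1,1,1,1,1,1,1,1,1,2).

Computing H_k = (kernel of ∂_k) / (image of ∂_{k+1}):

  H_0: rank C_0 − rank ∂_1 = 12 − 10 = 2, and the invariant factors of ∂_1 are all 1, so H_0 = Z^2.
  H_1: rank ker ∂_1 − rank ∂_2 = (28 − 10) − 17 = 1, and ∂_2 has invariant factor 2 > 1, so H_1 = Z ⊕ Z/2Z.
  H_2: rank ker ∂_2 − rank ∂_3 = (17 − 17) − 0 = 0, and there is no ∂_3, so H_2 = 0.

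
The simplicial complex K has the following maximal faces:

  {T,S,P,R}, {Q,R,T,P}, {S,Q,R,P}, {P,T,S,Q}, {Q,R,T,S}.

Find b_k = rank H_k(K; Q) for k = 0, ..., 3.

Order the vertices as P < Q < R < S < T. Listing each simplex with vertices in this order, K has dimension 3 with simplices:

  0-simplices (5): P, Q, R, S, T
  1-simplices (10): PQ, PR, PS, PT, QR, QS, QT, RS, RT, ST
  2-simplices (10): PQR, PQS, PQT, PRS, PRT, PST, QRS, QRT, QST, RST
  3-simplices (5): PQRS, PQRT, PQST, PRST, QRST

so the chain groups are C_0 ≅ Z^5, C_1 ≅ Z^10, C_2 ≅ Z^10, C_3 ≅ Z^5.

Boundary ∂_1: C_1 → C_0 sends each edge [p,q] (with p < q) to q − p. For instance
  ∂PT = T − P.
The 5×10 boundary matrix has rank 4 and Smith normal form diag(1,1,1,1).

Boundary ∂_2: C_2 → C_1 maps a triangle to the signed sum of its edges. For instance
  ∂PQR = QR − PR + PQ,
  ∂PQT = QT − PT + PQ.
The resulting 10×10 matrix has rank 6, and its Smith normal form has invariant factors (1,1,1,1,1,1).

The boundary map ∂_3: C_3 → C_2 sends each 3-simplex σ to the alternating sum Σ_i (−1)^i (σ with its i-th vertex removed). For instance
  ∂PRST = RST − PST + PRT − PRS,
  ∂PQRS = QRS − PRS + PQS − PQR.
The resulting 10×5 matrix has rank 4, and its Smith normal form has invariant factors (1,1,1,1).

Reading off H_k = ker ∂_k / im ∂_{k+1}:

  H_0: rank C_0 − rank ∂_1 = 5 − 4 = 1, and the invariant factors of ∂_1 are all 1, so H_0 = Z.
  H_1: rank ker ∂_1 − rank ∂_2 = (10 − 4) − 6 = 0, and the invariant factors of ∂_2 are all 1, so H_1 = 0.
  H_2: rank ker ∂_2 − rank ∂_3 = (10 − 6) − 4 = 0, and the invariant factors of ∂_3 are all 1, so H_2 = 0.
  H_3: rank ker ∂_3 − rank ∂_4 = (5 − 4) − 0 = 1, and there is no ∂_4, so H_3 = Z.

Hence the Betti numbers are b_0 = 1, b_1 = 0, b_2 = 0, b_3 = 1.

b_0 = 1, b_1 = 0, b_2 = 0, b_3 = 1.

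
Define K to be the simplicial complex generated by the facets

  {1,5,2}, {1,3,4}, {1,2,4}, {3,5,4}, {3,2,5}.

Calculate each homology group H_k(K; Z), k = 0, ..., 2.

K has 5 vertices, 10 edges, 5 triangles.
rank ∂_0 = 0, rank ∂_1 = 4 ⇒ b_0 = 5 − 0 − 4 = 1; all invariant factors of ∂_1 are 1 so no torsion. So H_0 ≅ Z.
rank ∂_1 = 4, rank ∂_2 = 5 ⇒ b_1 = 10 − 4 − 5 = 1; all invariant factors of ∂_2 are 1 so no torsion. So H_1 ≅ Z.
rank ∂_2 = 5, rank ∂_3 = 0 ⇒ b_2 = 5 − 5 − 0 = 0. So H_2 ≅ 0.

H_0 ≅ Z,  H_1 ≅ Z,  H_2 = 0.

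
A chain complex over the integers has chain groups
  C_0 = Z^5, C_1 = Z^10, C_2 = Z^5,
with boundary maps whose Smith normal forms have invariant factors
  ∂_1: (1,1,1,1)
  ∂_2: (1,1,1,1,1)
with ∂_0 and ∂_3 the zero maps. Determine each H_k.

H_0: b_0 = 5 − 0 − 4 = 1; torsion from ∂_1 factors > 1: none. So H_0 = Z.
H_1: b_1 = 10 − 4 − 5 = 1; torsion from ∂_2 factors > 1: none. So H_1 = Z.
H_2: b_2 = 5 − 5 − 0 = 0; torsion from ∂_3 factors > 1: none. So H_2 = 0.

H_0 = Z,  H_1 = Z,  H_2 = 0.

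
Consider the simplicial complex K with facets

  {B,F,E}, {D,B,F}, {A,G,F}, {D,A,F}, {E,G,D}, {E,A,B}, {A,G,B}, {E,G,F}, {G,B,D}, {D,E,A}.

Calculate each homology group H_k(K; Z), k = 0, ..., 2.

H_0 = Z,  H_1 = Z/2,  H_2 = 0.

We work with the vertex ordering A < B < D < E < F < G. The simplices of K, each written with vertices in increasing order, are:

  0-simplices (6): A, B, D, E, F, G
  1-simplices (15): AB, AD, AE, AF, AG, BD, BE, BF, BG, DE, DF, DG, EF, EG, FG
  2-simplices (10): ABE, ABG, ADE, ADF, AFG, BDF, BDG, BEF, DEG, EFG

Hence C_0 ≅ Z^6, C_1 ≅ Z^15, C_2 ≅ Z^10.

∂_1: C_1 → C_0 is given by ∂[p,q] = [q] − [p]. For instance
  ∂EF = F − E.
The resulting 6×15 matrix has rank 5, and its Smith normal form has invariant factors (1,1,1,1,1).

Boundary ∂_2: C_2 → C_1 acts by ∂[p,q,r] = [q,r] − [p,r] + [p,q]. For instance
  ∂BDG = DG − BG + BD,
  ∂ADE = DE − AE + AD.
As a 15×10 matrix over Z this has rank 10, with invariant factors (1,1,1,1,1,1,1,1,1,2).

Now H_k = ker ∂_k / im ∂_{k+1}, so:

  H_0: rank C_0 − rank ∂_1 = 6 − 5 = 1, and the invariant factors of ∂_1 are all 1, so H_0 = Z.
  H_1: rank ker ∂_1 − rank ∂_2 = (15 − 5) − 10 = 0, and ∂_2 has invariant factor 2 > 1, so H_1 = Z/2.
  H_2: rank ker ∂_2 − rank ∂_3 = (10 − 10) − 0 = 0, and there is no ∂_3, so H_2 = 0.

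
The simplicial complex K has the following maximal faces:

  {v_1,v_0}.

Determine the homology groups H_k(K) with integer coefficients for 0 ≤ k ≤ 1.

H_0 = Z,  H_1 = 0.

Take the total order v_0 < v_1 on the vertex set. Then K (dimension 1) consists of the simplices:

  0-simplices (2): [v_0], [v_1]
  1-simplices (1): [v_0,v_1]

so the chain groups are C_0 ≅ Z^2, C_1 ≅ Z^1.

∂_1: C_1 → C_0 maps an edge to its endpoints' difference, ∂[p,q] = q − p. For instance
  ∂[v_0,v_1] = [v_1] − [v_0].
The resulting 2×1 matrix has rank 1, and its Smith normal form has invariant factors (1).

Reading off H_k = ker ∂_k / im ∂_{k+1}:

  H_0: rank C_0 − rank ∂_1 = 2 − 1 = 1, and the invariant factors of ∂_1 are all 1, so H_0 ≅ Z.
  H_1: rank ker ∂_1 − rank ∂_2 = (1 − 1) − 0 = 0, and there is no ∂_2, so H_1 ≅ 0.

As a check, the Euler characteristic is 2 − 1 = 1, which agrees with 1 − 0 = 1.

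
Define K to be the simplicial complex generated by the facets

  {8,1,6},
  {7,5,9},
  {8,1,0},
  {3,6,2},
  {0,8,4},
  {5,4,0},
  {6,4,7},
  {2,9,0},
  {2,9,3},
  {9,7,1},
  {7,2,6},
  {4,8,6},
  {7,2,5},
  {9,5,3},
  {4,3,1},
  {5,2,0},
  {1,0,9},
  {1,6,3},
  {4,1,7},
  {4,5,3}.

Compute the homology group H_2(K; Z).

H_2 = 0.

Fix the vertex order 0 < 1 < 2 < 3 < 4 < 5 < 6 < 7 < 8 < 9 and write every simplex with vertices in increasing order. Then dim K = 2 and the simplices of K are:

  0-simplices (10): [0], [1], [2], [3], [4], [5], [6], [7], [8], [9]
  1-simplices (30): (30 of them)
  2-simplices (20): (20 of them)

giving chain groups C_0 ≅ Z^10, C_1 ≅ Z^30, C_2 ≅ Z^20.

Boundary ∂_1: C_1 → C_0 maps an edge to its endpoints' difference, ∂[p,q] = q − p. For instance
  ∂[3,5] = [5] − [3].
As a 10×30 matrix over Z this has rank 9, with invariant factors (1,1,1,1,1,1,1,1,1).

The boundary map ∂_2: C_2 → C_1 maps a triangle to the signed sum of its edges. For instance
  ∂[4,6,7] = [6,7] − [4,7] + [4,6],
  ∂[0,2,5] = [2,5] − [0,5] + [0,2].
The 30×20 boundary matrix has rank 20 and Smith normal form diag(1,1,1,1,1,1,1,1,1,1,1,1,1,1,1,1,1,1,1,2).

Reading off H_k = ker ∂_k / im ∂_{k+1}:

  H_2: rank ker ∂_2 − rank ∂_3 = (20 − 20) − 0 = 0, and there is no ∂_3, so H_2 = 0.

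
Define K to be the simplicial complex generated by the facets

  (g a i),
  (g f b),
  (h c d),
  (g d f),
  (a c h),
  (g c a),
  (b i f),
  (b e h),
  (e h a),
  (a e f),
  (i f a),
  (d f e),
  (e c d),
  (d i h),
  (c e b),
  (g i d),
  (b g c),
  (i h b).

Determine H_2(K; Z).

H_2 = 0.

Fix the vertex order a < b < c < d < e < f < g < h < i and write every simplex with vertices in increasing order. Then dim K = 2 and the simplices of K are:

  0-simplices (9): a, b, c, d, e, f, g, h, i
  1-simplices (27): ac, ae, af, ag, ah, ai, bc, be, bf, bg, bh, bi, cd, ce, cg, ch, de, df, dg, dh, di, ef, eh, fg, fi, gi, hi
  2-simplices (18): acg, ach, aef, aeh, afi, agi, bce, bcg, beh, bfg, bfi, bhi, cde, cdh, def, dfg, dgi, dhi

giving chain groups C_0 ≅ Z^9, C_1 ≅ Z^27, C_2 ≅ Z^18.

The boundary map ∂_1: C_1 → C_0 maps an edge to its endpoints' difference, ∂[p,q] = q − p.
The 9×27 boundary matrix has rank 8 and Smith normal form diag(1,1,1,1,1,1,1,1).

∂_2: C_2 → C_1 sends each 2-simplex [p,q,r] to [q,r] − [p,r] + [p,q]. For instance
  ∂bfg = fg − bg + bf,
  ∂bfi = fi − bi + bf.
As a 27×18 matrix over Z this has rank 18, with invariant factors (1,1,1,1,1,1,1,1,1,1,1,1,1,1,1,1,1,2).

Reading off H_k = ker ∂_k / im ∂_{k+1}:

  H_2: rank ker ∂_2 − rank ∂_3 = (18 − 18) − 0 = 0, and there is no ∂_3, so H_2 = 0.

(K is a triangulation of the Klein bottle.)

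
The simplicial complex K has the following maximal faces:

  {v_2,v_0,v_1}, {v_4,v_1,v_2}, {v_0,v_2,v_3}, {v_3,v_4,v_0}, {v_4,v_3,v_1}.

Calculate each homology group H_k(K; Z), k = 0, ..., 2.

H_0 = Z,  H_1 = Z,  H_2 = 0.

Take the total order v_0 < v_1 < v_2 < v_3 < v_4 on the vertex set. Then K (dimension 2) consists of the simplices:

  0-simplices (5): [v_0], [v_1], [v_2], [v_3], [v_4]
  1-simplices (10): [v_0,v_1], [v_0,v_2], [v_0,v_3], [v_0,v_4], [v_1,v_2], [v_1,v_3], [v_1,v_4], [v_2,v_3], [v_2,v_4], [v_3,v_4]
  2-simplices (5): [v_0,v_1,v_2], [v_0,v_2,v_3], [v_0,v_3,v_4], [v_1,v_2,v_4], [v_1,v_3,v_4]

giving chain groups C_0 ≅ Z^5, C_1 ≅ Z^10, C_2 ≅ Z^5.

The boundary map ∂_1: C_1 → C_0 is given by ∂[p,q] = [q] − [p].
As a 5×10 matrix over Z this has rank 4, with invariant factors (1,1,1,1).

The boundary map ∂_2: C_2 → C_1 maps a triangle to the signed sum of its edges. For instance
  ∂[v_1,v_3,v_4] = [v_3,v_4] − [v_1,v_4] + [v_1,v_3],
  ∂[v_0,v_1,v_2] = [v_1,v_2] − [v_0,v_2] + [v_0,v_1].
As a 10×5 matrix over Z this has rank 5, with invariant factors (1,1,1,1,1).

Now H_k = ker ∂_k / im ∂_{k+1}, so:

  H_0: rank C_0 − rank ∂_1 = 5 − 4 = 1, and the invariant factors of ∂_1 are all 1, so H_0 ≅ Z.
  H_1: rank ker ∂_1 − rank ∂_2 = (10 − 4) − 5 = 1, and the invariant factors of ∂_2 are all 1, so H_1 ≅ Z.
  H_2: rank ker ∂_2 − rank ∂_3 = (5 − 5) − 0 = 0, and there is no ∂_3, so H_2 ≅ 0.

(K is a triangulation of the Möbius band.)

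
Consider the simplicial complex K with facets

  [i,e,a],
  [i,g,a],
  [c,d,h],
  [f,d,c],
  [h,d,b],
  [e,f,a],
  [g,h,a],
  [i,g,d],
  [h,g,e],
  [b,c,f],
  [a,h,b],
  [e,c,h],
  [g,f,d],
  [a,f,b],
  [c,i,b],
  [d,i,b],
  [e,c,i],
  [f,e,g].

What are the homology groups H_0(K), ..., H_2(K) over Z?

Fix the vertex order a < b < c < d < e < f < g < h < i and write every simplex with vertices in increasing order. Then dim K = 2 and the simplices of K are:

  0-simplices (9): a, b, c, d, e, f, g, h, i
  1-simplices (27): ab, ae, af, ag, ah, ai, bc, bd, bf, bh, bi, cd, ce, cf, ch, ci, df, dg, dh, di, ef, eg, eh, ei, fg, gh, gi
  2-simplices (18): abf, abh, aef, aei, agh, agi, bcf, bci, bdh, bdi, cdf, cdh, ceh, cei, dfg, dgi, efg, egh

Hence C_0 ≅ Z^9, C_1 ≅ Z^27, C_2 ≅ Z^18.

∂_1: C_1 → C_0 maps an edge to its endpoints' difference, ∂[p,q] = q − p. For instance
  ∂ch = h − c.
This gives a 9×27 integer matrix of rank 8; reducing to Smith normal form yields diagonal entries (1,1,1,1,1,1,1,1).

∂_2: C_2 → C_1 acts by ∂[p,q,r] = [q,r] − [p,r] + [p,q]. For instance
  ∂efg = fg − eg + ef,
  ∂bdh = dh − bh + bd.
The 27×18 boundary matrix has rank 18 and Smith normal form diag(1,1,1,1,1,1,1,1,1,1,1,1,1,1,1,1,1,2).

Computing H_k = (kernel of ∂_k) / (image of ∂_{k+1}):

  H_0: rank C_0 − rank ∂_1 = 9 − 8 = 1, and the invariant factors of ∂_1 are all 1, so H_0 = Z.
  H_1: rank ker ∂_1 − rank ∂_2 = (27 − 8) − 18 = 1, and ∂_2 has invariant factor 2 > 1, so H_1 = Z × Z/2.
  H_2: rank ker ∂_2 − rank ∂_3 = (18 − 18) − 0 = 0, and there is no ∂_3, so H_2 = 0.

As a check, the Euler characteristic is 9 − 27 + 18 = 0, which agrees with 1 − 1 + 0 = 0.

H_0 ≅ Z,  H_1 ≅ Z × Z/2,  H_2 = 0.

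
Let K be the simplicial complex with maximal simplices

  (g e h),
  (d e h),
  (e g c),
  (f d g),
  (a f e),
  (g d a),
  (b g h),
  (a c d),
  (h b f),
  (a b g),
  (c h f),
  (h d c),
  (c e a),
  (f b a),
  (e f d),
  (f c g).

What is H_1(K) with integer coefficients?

H_1 ≅ Z^2.

Order the vertices as a < b < c < d < e < f < g < h. Listing each simplex with vertices in this order, K has dimension 2 with simplices:

  0-simplices (8): a, b, c, d, e, f, g, h
  1-simplices (24): ab, ac, ad, ae, af, ag, bf, bg, bh, cd, ce, cf, cg, ch, de, df, dg, dh, ef, eg, eh, fg, fh, gh
  2-simplices (16): abf, abg, acd, ace, adg, aef, bfh, bgh, cdh, ceg, cfg, cfh, def, deh, dfg, egh

giving chain groups C_0 ≅ Z^8, C_1 ≅ Z^24, C_2 ≅ Z^16.

∂_1: C_1 → C_0 is given by ∂[p,q] = [q] − [p].
This gives a 8×24 integer matrix of rank 7; reducing to Smith normal form yields diagonal entries (1,1,1,1,1,1,1).

∂_2: C_2 → C_1 maps a triangle to the signed sum of its edges. For instance
  ∂egh = gh − eh + eg,
  ∂adg = dg − ag + ad.
As a 24×16 matrix over Z this has rank 15, with invariant factors (1,1,1,1,1,1,1,1,1,1,1,1,1,1,1).

Reading off H_k = ker ∂_k / im ∂_{k+1}:

  H_1: rank ker ∂_1 − rank ∂_2 = (24 − 7) − 15 = 2, and the invariant factors of ∂_2 are all 1, so H_1 = Z^2.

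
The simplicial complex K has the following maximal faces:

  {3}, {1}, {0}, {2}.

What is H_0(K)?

We work with the vertex ordering 0 < 1 < 2 < 3. The simplices of K, each written with vertices in increasing order, are:

  0-simplices (4): [0], [1], [2], [3]

so the chain groups are C_0 ≅ Z^4.

Computing H_k = (kernel of ∂_k) / (image of ∂_{k+1}):

  H_0: rank C_0 − rank ∂_1 = 4 − 0 = 4, and there is no ∂_1, so H_0 ≅ Z^4.

H_0 ≅ Z^4.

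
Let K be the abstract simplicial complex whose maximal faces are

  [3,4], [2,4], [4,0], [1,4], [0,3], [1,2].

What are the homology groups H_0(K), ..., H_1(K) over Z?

Order the vertices as 0 < 1 < 2 < 3 < 4. Listing each simplex with vertices in this order, K has dimension 1 with simplices:

  0-simplices (5): [0], [1], [2], [3], [4]
  1-simplices (6): [0,3], [0,4], [1,2], [1,4], [2,4], [3,4]

so the chain groups are C_0 ≅ Z^5, C_1 ≅ Z^6.

The boundary map ∂_1: C_1 → C_0 is given by ∂[p,q] = [q] − [p]. For instance
  ∂[3,4] = [4] − [3].
As a 5×6 matrix over Z this has rank 4, with invariant factors (1,1,1,1).

Now H_k = ker ∂_k / im ∂_{k+1}, so:

  H_0: rank C_0 − rank ∂_1 = 5 − 4 = 1, and the invariant factors of ∂_1 are all 1, so H_0 = Z.
  H_1: rank ker ∂_1 − rank ∂_2 = (6 − 4) − 0 = 2, and there is no ∂_2, so H_1 = Z^2.

H_0 ≅ Z,  H_1 ≅ Z^2.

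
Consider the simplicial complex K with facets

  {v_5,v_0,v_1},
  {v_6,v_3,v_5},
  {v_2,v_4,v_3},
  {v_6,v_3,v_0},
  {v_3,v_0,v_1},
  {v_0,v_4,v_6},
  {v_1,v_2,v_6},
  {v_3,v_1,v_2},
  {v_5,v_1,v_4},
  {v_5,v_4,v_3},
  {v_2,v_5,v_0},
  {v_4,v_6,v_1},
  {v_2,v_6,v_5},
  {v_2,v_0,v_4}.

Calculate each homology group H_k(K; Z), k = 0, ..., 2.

Take the total order v_0 < v_1 < v_2 < v_3 < v_4 < v_5 < v_6 on the vertex set. Then K (dimension 2) consists of the simplices:

  0-simplices (7): [v_0], [v_1], [v_2], [v_3], [v_4], [v_5], [v_6]
  1-simplices (21): (21 of them)
  2-simplices (14): (14 of them)

Hence C_0 ≅ Z^7, C_1 ≅ Z^21, C_2 ≅ Z^14.

∂_1: C_1 → C_0 is given by ∂[p,q] = [q] − [p]. For instance
  ∂[v_1,v_4] = [v_4] − [v_1].
The resulting 7×21 matrix has rank 6, and its Smith normal form has invariant factors (1,1,1,1,1,1).

Boundary ∂_2: C_2 → C_1 maps a triangle to the signed sum of its edges. For instance
  ∂[v_0,v_1,v_3] = [v_1,v_3] − [v_0,v_3] + [v_0,v_1],
  ∂[v_1,v_4,v_6] = [v_4,v_6] − [v_1,v_6] + [v_1,v_4].
As a 21×14 matrix over Z this has rank 13, with invariant factors (1,1,1,1,1,1,1,1,1,1,1,1,1).

Now H_k = ker ∂_k / im ∂_{k+1}, so:

  H_0: rank C_0 − rank ∂_1 = 7 − 6 = 1, and the invariant factors of ∂_1 are all 1, so H_0 ≅ Z.
  H_1: rank ker ∂_1 − rank ∂_2 = (21 − 6) − 13 = 2, and the invariant factors of ∂_2 are all 1, so H_1 ≅ Z^2.
  H_2: rank ker ∂_2 − rank ∂_3 = (14 − 13) − 0 = 1, and there is no ∂_3, so H_2 ≅ Z.

As a check, the Euler characteristic is 7 − 21 + 14 = 0, which agrees with 1 − 2 + 1 = 0.
(K is a triangulation of the torus T^2.)

H_0 = Z,  H_1 = Z^2,  H_2 = Z.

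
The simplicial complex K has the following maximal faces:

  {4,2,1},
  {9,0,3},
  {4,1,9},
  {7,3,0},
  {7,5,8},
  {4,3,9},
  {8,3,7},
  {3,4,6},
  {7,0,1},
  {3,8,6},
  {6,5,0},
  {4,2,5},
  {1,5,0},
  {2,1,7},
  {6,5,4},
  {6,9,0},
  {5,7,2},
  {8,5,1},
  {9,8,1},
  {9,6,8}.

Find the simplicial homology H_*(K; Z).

H_0 = Z,  H_1 = Z ⊕ Z/2Z,  H_2 = 0.

We work with the vertex ordering 0 < 1 < 2 < 3 < 4 < 5 < 6 < 7 < 8 < 9. The simplices of K, each written with vertices in increasing order, are:

  0-simplices (10): [0], [1], [2], [3], [4], [5], [6], [7], [8], [9]
  1-simplices (30): (30 of them)
  2-simplices (20): (20 of them)

giving chain groups C_0 ≅ Z^10, C_1 ≅ Z^30, C_2 ≅ Z^20.

∂_1: C_1 → C_0 maps an edge to its endpoints' difference, ∂[p,q] = q − p.
The resulting 10×30 matrix has rank 9, and its Smith normal form has invariant factors (1,1,1,1,1,1,1,1,1).

∂_2: C_2 → C_1 maps a triangle to the signed sum of its edges. For instance
  ∂[3,7,8] = [7,8] − [3,8] + [3,7],
  ∂[2,4,5] = [4,5] − [2,5] + [2,4].
This gives a 30×20 integer matrix of rank 20; reducing to Smith normal form yields diagonal entries (1,1,1,1,1,1,1,1,1,1,1,1,1,1,1,1,1,1,1,2).

Reading off H_k = ker ∂_k / im ∂_{k+1}:

  H_0: rank C_0 − rank ∂_1 = 10 − 9 = 1, and the invariant factors of ∂_1 are all 1, so H_0 = Z.
  H_1: rank ker ∂_1 − rank ∂_2 = (30 − 9) − 20 = 1, and ∂_2 has invariant factor 2 > 1, so H_1 = Z ⊕ Z/2Z.
  H_2: rank ker ∂_2 − rank ∂_3 = (20 − 20) − 0 = 0, and there is no ∂_3, so H_2 = 0.

(K is a triangulation of the Klein bottle.)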